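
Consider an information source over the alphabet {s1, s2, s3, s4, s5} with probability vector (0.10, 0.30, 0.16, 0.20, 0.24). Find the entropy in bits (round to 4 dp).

H = −Σ pᵢ log₂ pᵢ.
−0.10·log₂(0.10) = 0.3322
−0.30·log₂(0.30) = 0.5211
−0.16·log₂(0.16) = 0.4230
−0.20·log₂(0.20) = 0.4644
−0.24·log₂(0.24) = 0.4941
Sum ≈ 2.2348 → 2.2348 bits.

2.2348 bits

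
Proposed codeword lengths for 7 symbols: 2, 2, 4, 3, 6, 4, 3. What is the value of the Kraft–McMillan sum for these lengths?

0.890625

With common denominator 2^6 = 64: Σ 2^(−ℓᵢ) = 16/64 + 16/64 + 4/64 + 8/64 + 1/64 + 4/64 + 8/64 = 57/64 = 0.890625.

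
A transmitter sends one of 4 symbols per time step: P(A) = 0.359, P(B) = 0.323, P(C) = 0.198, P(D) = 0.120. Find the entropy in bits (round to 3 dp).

1.887 bits

H = −Σ pᵢ log₂ pᵢ.
−0.359·log₂(0.359) = 0.5306
−0.323·log₂(0.323) = 0.5266
−0.198·log₂(0.198) = 0.4626
−0.120·log₂(0.120) = 0.3671
Sum ≈ 1.8869 → 1.887 bits.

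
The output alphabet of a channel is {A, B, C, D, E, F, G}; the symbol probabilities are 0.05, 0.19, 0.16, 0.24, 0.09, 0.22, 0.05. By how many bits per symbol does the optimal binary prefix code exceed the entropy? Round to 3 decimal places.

Entropy H = −Σ p log₂ p ≈ 2.5978 bits.
Huffman merges: 1/20+1/20→1/10; 9/100+1/10→19/100; 4/25+19/100→7/20; 19/100+11/50→41/100; 6/25+7/20→59/100; 41/100+59/100→1. L = 66/25 ≈ 2.6400.
L − H = 2.6400 − 2.5978 = 0.042 bits.

0.042 bits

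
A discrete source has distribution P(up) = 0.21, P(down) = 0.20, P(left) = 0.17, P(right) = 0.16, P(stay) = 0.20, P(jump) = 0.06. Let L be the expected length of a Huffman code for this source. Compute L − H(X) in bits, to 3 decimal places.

Entropy H = −Σ p log₂ p ≈ 2.5027 bits.
Huffman merges: 3/50+4/25→11/50; 17/100+1/5→37/100; 1/5+21/100→41/100; 11/50+37/100→59/100; 41/100+59/100→1. L = 259/100 ≈ 2.5900.
L − H = 2.5900 − 2.5027 = 0.087 bits.

0.087 bits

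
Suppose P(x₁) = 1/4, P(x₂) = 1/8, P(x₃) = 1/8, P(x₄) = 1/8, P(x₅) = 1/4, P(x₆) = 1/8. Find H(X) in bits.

2.5 bits

Each probability is a power of 1/2, so log₂(1/p) is an integer.
H = Σ p·log₂(1/p) = 1/4·2 + 1/8·3 + 1/8·3 + 1/8·3 + 1/4·2 + 1/8·3 = 2.5 bits.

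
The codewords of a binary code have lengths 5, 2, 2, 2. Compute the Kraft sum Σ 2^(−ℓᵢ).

0.78125

With common denominator 2^5 = 32: Σ 2^(−ℓᵢ) = 1/32 + 8/32 + 8/32 + 8/32 = 25/32 = 0.78125.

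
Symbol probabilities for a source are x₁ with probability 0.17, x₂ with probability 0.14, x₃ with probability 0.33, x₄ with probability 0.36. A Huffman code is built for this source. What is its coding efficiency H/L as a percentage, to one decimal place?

96.9%

Entropy H = −Σ p log₂ p ≈ 1.8901 bits.
Huffman merges: 7/50+17/100→31/100; 31/100+33/100→16/25; 9/25+16/25→1. L = 39/20 ≈ 1.9500.
Efficiency = H/L = 1.8901/1.9500 = 96.9%.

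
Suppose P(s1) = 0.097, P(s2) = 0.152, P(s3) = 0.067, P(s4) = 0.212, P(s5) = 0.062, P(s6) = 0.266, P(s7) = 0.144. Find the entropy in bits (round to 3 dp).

2.635 bits

H = −Σ pᵢ log₂ pᵢ.
−0.097·log₂(0.097) = 0.3265
−0.152·log₂(0.152) = 0.4131
−0.067·log₂(0.067) = 0.2613
−0.212·log₂(0.212) = 0.4744
−0.062·log₂(0.062) = 0.2487
−0.266·log₂(0.266) = 0.5082
−0.144·log₂(0.144) = 0.4026
Sum ≈ 2.6348 → 2.635 bits.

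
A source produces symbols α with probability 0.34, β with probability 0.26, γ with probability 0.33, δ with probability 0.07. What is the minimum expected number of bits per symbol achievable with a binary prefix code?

Repeatedly combine the two least-probable nodes; the expected code length is the sum of the merged weights.
merge 7/100 + 13/50 → 33/100
merge 33/100 + 33/100 → 33/50
merge 17/50 + 33/50 → 1
L = 33/100 + 33/50 + 1 = 199/100 = 1.99 bits/symbol.

1.99 bits/symbol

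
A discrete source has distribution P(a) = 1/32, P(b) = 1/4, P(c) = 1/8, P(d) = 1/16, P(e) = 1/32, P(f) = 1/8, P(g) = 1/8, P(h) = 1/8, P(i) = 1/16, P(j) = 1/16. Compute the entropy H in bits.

3.0625 bits

Each probability is a power of 1/2, so log₂(1/p) is an integer.
H = Σ p·log₂(1/p) = 1/32·5 + 1/4·2 + 1/8·3 + 1/16·4 + 1/32·5 + 1/8·3 + 1/8·3 + 1/8·3 + 1/16·4 + 1/16·4 = 3.0625 bits.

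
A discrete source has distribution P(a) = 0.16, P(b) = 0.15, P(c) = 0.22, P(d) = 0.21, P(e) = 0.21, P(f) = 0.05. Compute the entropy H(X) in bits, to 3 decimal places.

2.476 bits

H = −Σ pᵢ log₂ pᵢ.
−0.16·log₂(0.16) = 0.4230
−0.15·log₂(0.15) = 0.4105
−0.22·log₂(0.22) = 0.4806
−0.21·log₂(0.21) = 0.4728
−0.21·log₂(0.21) = 0.4728
−0.05·log₂(0.05) = 0.2161
Sum ≈ 2.4759 → 2.476 bits.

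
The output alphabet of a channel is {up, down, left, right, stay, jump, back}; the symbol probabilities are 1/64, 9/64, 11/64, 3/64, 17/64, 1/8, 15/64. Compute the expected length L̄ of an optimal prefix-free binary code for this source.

2.5625 bits/symbol

Repeatedly combine the two least-probable nodes; the expected code length is the sum of the merged weights.
merge 1/64 + 3/64 → 1/16
merge 1/16 + 1/8 → 3/16
merge 9/64 + 11/64 → 5/16
merge 3/16 + 15/64 → 27/64
merge 17/64 + 5/16 → 37/64
merge 27/64 + 37/64 → 1
L = 1/16 + 3/16 + 5/16 + 27/64 + 37/64 + 1 = 41/16 = 2.5625 bits/symbol.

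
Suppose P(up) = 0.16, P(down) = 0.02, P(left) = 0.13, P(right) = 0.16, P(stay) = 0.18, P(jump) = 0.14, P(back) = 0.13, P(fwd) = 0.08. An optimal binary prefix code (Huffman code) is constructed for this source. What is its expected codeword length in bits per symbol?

2.92 bits/symbol

Repeatedly combine the two least-probable nodes; the expected code length is the sum of the merged weights.
merge 1/50 + 2/25 → 1/10
merge 1/10 + 13/100 → 23/100
merge 13/100 + 7/50 → 27/100
merge 4/25 + 4/25 → 8/25
merge 9/50 + 23/100 → 41/100
merge 27/100 + 8/25 → 59/100
merge 41/100 + 59/100 → 1
L = 1/10 + 23/100 + 27/100 + 8/25 + 41/100 + 59/100 + 1 = 73/25 = 2.92 bits/symbol.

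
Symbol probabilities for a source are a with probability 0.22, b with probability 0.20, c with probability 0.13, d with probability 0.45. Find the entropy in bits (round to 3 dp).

H = −Σ pᵢ log₂ pᵢ.
−0.22·log₂(0.22) = 0.4806
−0.20·log₂(0.20) = 0.4644
−0.13·log₂(0.13) = 0.3826
−0.45·log₂(0.45) = 0.5184
Sum ≈ 1.8460 → 1.846 bits.

1.846 bits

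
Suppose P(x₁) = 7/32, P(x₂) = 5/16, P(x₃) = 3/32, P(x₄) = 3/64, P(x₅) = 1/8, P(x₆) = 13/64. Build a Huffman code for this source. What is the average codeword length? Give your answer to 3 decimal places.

Repeatedly combine the two least-probable nodes; the expected code length is the sum of the merged weights.
merge 3/64 + 3/32 → 9/64
merge 1/8 + 9/64 → 17/64
merge 13/64 + 7/32 → 27/64
merge 17/64 + 5/16 → 37/64
merge 27/64 + 37/64 → 1
L = 9/64 + 17/64 + 27/64 + 37/64 + 1 = 77/32 ≈ 2.406 bits/symbol.

2.406 bits/symbol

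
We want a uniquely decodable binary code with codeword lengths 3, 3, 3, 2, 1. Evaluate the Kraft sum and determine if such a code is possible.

With common denominator 2^3 = 8: Σ 2^(−ℓᵢ) = 1/8 + 1/8 + 1/8 + 2/8 + 4/8 = 9/8 = 1.125.
Kraft's inequality requires Σ ≤ 1; here Σ = 1.125 > 1, so no such prefix code exists.

1.125; no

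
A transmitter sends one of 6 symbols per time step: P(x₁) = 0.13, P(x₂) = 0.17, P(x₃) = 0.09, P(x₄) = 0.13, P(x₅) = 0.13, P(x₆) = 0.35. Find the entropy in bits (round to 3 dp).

H = −Σ pᵢ log₂ pᵢ.
−0.13·log₂(0.13) = 0.3826
−0.17·log₂(0.17) = 0.4346
−0.09·log₂(0.09) = 0.3127
−0.13·log₂(0.13) = 0.3826
−0.13·log₂(0.13) = 0.3826
−0.35·log₂(0.35) = 0.5301
Sum ≈ 2.4253 → 2.425 bits.

2.425 bits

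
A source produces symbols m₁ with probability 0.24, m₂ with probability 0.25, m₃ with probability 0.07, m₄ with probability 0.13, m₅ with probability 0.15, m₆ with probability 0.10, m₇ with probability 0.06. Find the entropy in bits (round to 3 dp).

H = −Σ pᵢ log₂ pᵢ.
−0.24·log₂(0.24) = 0.4941
−0.25·log₂(0.25) = 0.5000
−0.07·log₂(0.07) = 0.2686
−0.13·log₂(0.13) = 0.3826
−0.15·log₂(0.15) = 0.4105
−0.10·log₂(0.10) = 0.3322
−0.06·log₂(0.06) = 0.2435
Sum ≈ 2.6316 → 2.632 bits.

2.632 bits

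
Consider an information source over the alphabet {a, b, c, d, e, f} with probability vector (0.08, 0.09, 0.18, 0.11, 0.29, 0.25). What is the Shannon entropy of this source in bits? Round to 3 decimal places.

H = −Σ pᵢ log₂ pᵢ.
−0.08·log₂(0.08) = 0.2915
−0.09·log₂(0.09) = 0.3127
−0.18·log₂(0.18) = 0.4453
−0.11·log₂(0.11) = 0.3503
−0.29·log₂(0.29) = 0.5179
−0.25·log₂(0.25) = 0.5000
Sum ≈ 2.4177 → 2.418 bits.

2.418 bits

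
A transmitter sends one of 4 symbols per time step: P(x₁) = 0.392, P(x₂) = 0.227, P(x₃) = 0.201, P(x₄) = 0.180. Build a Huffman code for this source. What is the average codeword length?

1.989 bits/symbol

Repeatedly combine the two least-probable nodes; the expected code length is the sum of the merged weights.
merge 9/50 + 201/1000 → 381/1000
merge 227/1000 + 381/1000 → 76/125
merge 49/125 + 76/125 → 1
L = 381/1000 + 76/125 + 1 = 1989/1000 = 1.989 bits/symbol.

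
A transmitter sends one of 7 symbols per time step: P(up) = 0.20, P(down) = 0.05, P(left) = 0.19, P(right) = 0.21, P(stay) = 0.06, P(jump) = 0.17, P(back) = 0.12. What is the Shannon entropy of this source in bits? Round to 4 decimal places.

2.6537 bits

H = −Σ pᵢ log₂ pᵢ.
−0.20·log₂(0.20) = 0.4644
−0.05·log₂(0.05) = 0.2161
−0.19·log₂(0.19) = 0.4552
−0.21·log₂(0.21) = 0.4728
−0.06·log₂(0.06) = 0.2435
−0.17·log₂(0.17) = 0.4346
−0.12·log₂(0.12) = 0.3671
Sum ≈ 2.6537 → 2.6537 bits.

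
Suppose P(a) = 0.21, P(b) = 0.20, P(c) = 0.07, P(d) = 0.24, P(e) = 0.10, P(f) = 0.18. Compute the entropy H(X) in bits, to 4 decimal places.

2.4774 bits

H = −Σ pᵢ log₂ pᵢ.
−0.21·log₂(0.21) = 0.4728
−0.20·log₂(0.20) = 0.4644
−0.07·log₂(0.07) = 0.2686
−0.24·log₂(0.24) = 0.4941
−0.10·log₂(0.10) = 0.3322
−0.18·log₂(0.18) = 0.4453
Sum ≈ 2.4774 → 2.4774 bits.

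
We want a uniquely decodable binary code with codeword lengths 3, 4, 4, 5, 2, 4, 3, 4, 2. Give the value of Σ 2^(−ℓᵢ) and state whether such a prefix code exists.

With common denominator 2^5 = 32: Σ 2^(−ℓᵢ) = 4/32 + 2/32 + 2/32 + 1/32 + 8/32 + 2/32 + 4/32 + 2/32 + 8/32 = 33/32 = 1.03125.
Kraft's inequality requires Σ ≤ 1; here Σ = 1.03125 > 1, so no such prefix code exists.

1.03125; no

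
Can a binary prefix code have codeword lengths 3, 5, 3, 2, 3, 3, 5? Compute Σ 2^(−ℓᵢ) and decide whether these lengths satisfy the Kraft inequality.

0.8125; yes

With common denominator 2^5 = 32: Σ 2^(−ℓᵢ) = 4/32 + 1/32 + 4/32 + 8/32 + 4/32 + 4/32 + 1/32 = 26/32 = 0.8125.
Kraft's inequality requires Σ ≤ 1; here Σ = 0.8125 ≤ 1, so such a prefix code exists.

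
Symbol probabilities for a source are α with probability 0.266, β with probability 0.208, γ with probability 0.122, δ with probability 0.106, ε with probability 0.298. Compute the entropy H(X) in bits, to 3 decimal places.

2.213 bits

H = −Σ pᵢ log₂ pᵢ.
−0.266·log₂(0.266) = 0.5082
−0.208·log₂(0.208) = 0.4712
−0.122·log₂(0.122) = 0.3703
−0.106·log₂(0.106) = 0.3432
−0.298·log₂(0.298) = 0.5205
Sum ≈ 2.2134 → 2.213 bits.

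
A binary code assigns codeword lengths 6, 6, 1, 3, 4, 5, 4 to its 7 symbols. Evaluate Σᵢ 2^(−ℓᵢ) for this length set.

With common denominator 2^6 = 64: Σ 2^(−ℓᵢ) = 1/64 + 1/64 + 32/64 + 8/64 + 4/64 + 2/64 + 4/64 = 52/64 = 0.8125.

0.8125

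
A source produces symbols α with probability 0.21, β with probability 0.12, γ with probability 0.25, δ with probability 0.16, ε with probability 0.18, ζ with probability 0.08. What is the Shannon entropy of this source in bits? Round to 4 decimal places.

H = −Σ pᵢ log₂ pᵢ.
−0.21·log₂(0.21) = 0.4728
−0.12·log₂(0.12) = 0.3671
−0.25·log₂(0.25) = 0.5000
−0.16·log₂(0.16) = 0.4230
−0.18·log₂(0.18) = 0.4453
−0.08·log₂(0.08) = 0.2915
Sum ≈ 2.4997 → 2.4997 bits.

2.4997 bits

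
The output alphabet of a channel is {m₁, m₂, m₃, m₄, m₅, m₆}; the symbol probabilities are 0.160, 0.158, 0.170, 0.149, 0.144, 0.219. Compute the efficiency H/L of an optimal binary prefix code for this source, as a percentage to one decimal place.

98.4%

Entropy H = −Σ p log₂ p ≈ 2.5699 bits.
Huffman merges: 18/125+149/1000→293/1000; 79/500+4/25→159/500; 17/100+219/1000→389/1000; 293/1000+159/500→611/1000; 389/1000+611/1000→1. L = 2611/1000 ≈ 2.6110.
Efficiency = H/L = 2.5699/2.6110 = 98.4%.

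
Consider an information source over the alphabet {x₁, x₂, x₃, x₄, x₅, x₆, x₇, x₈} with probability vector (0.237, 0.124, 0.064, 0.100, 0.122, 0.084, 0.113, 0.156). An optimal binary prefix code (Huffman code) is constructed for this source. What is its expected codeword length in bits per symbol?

Repeatedly combine the two least-probable nodes; the expected code length is the sum of the merged weights.
merge 8/125 + 21/250 → 37/250
merge 1/10 + 113/1000 → 213/1000
merge 61/500 + 31/250 → 123/500
merge 37/250 + 39/250 → 38/125
merge 213/1000 + 237/1000 → 9/20
merge 123/500 + 38/125 → 11/20
merge 9/20 + 11/20 → 1
L = 37/250 + 213/1000 + 123/500 + 38/125 + 9/20 + 11/20 + 1 = 2911/1000 = 2.911 bits/symbol.

2.911 bits/symbol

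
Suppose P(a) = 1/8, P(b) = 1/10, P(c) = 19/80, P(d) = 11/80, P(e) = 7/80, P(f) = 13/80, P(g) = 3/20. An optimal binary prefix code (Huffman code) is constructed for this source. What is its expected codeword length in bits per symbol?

2.7625 bits/symbol

Repeatedly combine the two least-probable nodes; the expected code length is the sum of the merged weights.
merge 7/80 + 1/10 → 3/16
merge 1/8 + 11/80 → 21/80
merge 3/20 + 13/80 → 5/16
merge 3/16 + 19/80 → 17/40
merge 21/80 + 5/16 → 23/40
merge 17/40 + 23/40 → 1
L = 3/16 + 21/80 + 5/16 + 17/40 + 23/40 + 1 = 221/80 = 2.7625 bits/symbol.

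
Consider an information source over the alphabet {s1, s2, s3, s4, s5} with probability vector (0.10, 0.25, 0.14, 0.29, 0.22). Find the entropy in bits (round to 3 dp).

2.228 bits

H = −Σ pᵢ log₂ pᵢ.
−0.10·log₂(0.10) = 0.3322
−0.25·log₂(0.25) = 0.5000
−0.14·log₂(0.14) = 0.3971
−0.29·log₂(0.29) = 0.5179
−0.22·log₂(0.22) = 0.4806
Sum ≈ 2.2278 → 2.228 bits.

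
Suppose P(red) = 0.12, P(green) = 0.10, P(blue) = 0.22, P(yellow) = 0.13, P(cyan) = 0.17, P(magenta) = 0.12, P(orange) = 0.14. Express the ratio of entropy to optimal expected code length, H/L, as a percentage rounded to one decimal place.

99.3%

Entropy H = −Σ p log₂ p ≈ 2.7612 bits.
Huffman merges: 1/10+3/25→11/50; 3/25+13/100→1/4; 7/50+17/100→31/100; 11/50+11/50→11/25; 1/4+31/100→14/25; 11/25+14/25→1. L = 139/50 ≈ 2.7800.
Efficiency = H/L = 2.7612/2.7800 = 99.3%.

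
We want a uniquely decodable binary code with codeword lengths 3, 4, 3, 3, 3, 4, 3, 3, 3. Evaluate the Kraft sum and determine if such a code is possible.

With common denominator 2^4 = 16: Σ 2^(−ℓᵢ) = 2/16 + 1/16 + 2/16 + 2/16 + 2/16 + 1/16 + 2/16 + 2/16 + 2/16 = 16/16 = 1.
Kraft's inequality requires Σ ≤ 1; here Σ = 1 ≤ 1, so such a prefix code exists.

1; yes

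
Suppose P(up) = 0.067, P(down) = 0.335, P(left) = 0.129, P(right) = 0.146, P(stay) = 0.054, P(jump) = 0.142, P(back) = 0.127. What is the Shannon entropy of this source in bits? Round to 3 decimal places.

2.582 bits

H = −Σ pᵢ log₂ pᵢ.
−0.067·log₂(0.067) = 0.2613
−0.335·log₂(0.335) = 0.5286
−0.129·log₂(0.129) = 0.3811
−0.146·log₂(0.146) = 0.4053
−0.054·log₂(0.054) = 0.2274
−0.142·log₂(0.142) = 0.3999
−0.127·log₂(0.127) = 0.3781
Sum ≈ 2.5816 → 2.582 bits.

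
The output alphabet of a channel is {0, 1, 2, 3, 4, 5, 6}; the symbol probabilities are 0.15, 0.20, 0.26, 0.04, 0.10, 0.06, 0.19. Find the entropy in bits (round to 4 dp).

H = −Σ pᵢ log₂ pᵢ.
−0.15·log₂(0.15) = 0.4105
−0.20·log₂(0.20) = 0.4644
−0.26·log₂(0.26) = 0.5053
−0.04·log₂(0.04) = 0.1858
−0.10·log₂(0.10) = 0.3322
−0.06·log₂(0.06) = 0.2435
−0.19·log₂(0.19) = 0.4552
Sum ≈ 2.5969 → 2.5969 bits.

2.5969 bits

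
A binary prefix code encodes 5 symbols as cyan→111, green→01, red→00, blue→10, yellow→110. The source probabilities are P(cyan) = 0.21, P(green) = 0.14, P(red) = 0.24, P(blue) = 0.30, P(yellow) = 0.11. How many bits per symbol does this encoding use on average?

2.32 bits/symbol

L̄ = Σ pᵢ·ℓᵢ = 0.21·3 + 0.14·2 + 0.24·2 + 0.30·2 + 0.11·3 = 2.32 bits/symbol.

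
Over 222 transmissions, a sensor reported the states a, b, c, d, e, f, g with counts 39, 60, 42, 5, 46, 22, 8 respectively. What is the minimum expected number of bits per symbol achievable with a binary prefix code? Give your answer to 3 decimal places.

Probabilities are the counts divided by 222.
Repeatedly combine the two least-probable nodes; the expected code length is the sum of the merged weights.
merge 5/222 + 4/111 → 13/222
merge 13/222 + 11/111 → 35/222
merge 35/222 + 13/74 → 1/3
merge 7/37 + 23/111 → 44/111
merge 10/37 + 1/3 → 67/111
merge 44/111 + 67/111 → 1
L = 13/222 + 35/222 + 1/3 + 44/111 + 67/111 + 1 = 283/111 ≈ 2.550 bits/symbol.

2.550 bits/symbol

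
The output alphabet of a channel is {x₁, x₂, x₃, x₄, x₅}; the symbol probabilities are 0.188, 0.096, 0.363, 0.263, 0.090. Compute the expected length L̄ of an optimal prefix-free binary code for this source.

2.186 bits/symbol

Repeatedly combine the two least-probable nodes; the expected code length is the sum of the merged weights.
merge 9/100 + 12/125 → 93/500
merge 93/500 + 47/250 → 187/500
merge 263/1000 + 363/1000 → 313/500
merge 187/500 + 313/500 → 1
L = 93/500 + 187/500 + 313/500 + 1 = 1093/500 = 2.186 bits/symbol.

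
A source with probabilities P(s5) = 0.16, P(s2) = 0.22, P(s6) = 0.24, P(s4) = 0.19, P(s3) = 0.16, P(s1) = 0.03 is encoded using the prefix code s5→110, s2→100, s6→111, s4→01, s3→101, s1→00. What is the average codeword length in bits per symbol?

L̄ = Σ pᵢ·ℓᵢ = 0.16·3 + 0.22·3 + 0.24·3 + 0.19·2 + 0.16·3 + 0.03·2 = 2.78 bits/symbol.

2.78 bits/symbol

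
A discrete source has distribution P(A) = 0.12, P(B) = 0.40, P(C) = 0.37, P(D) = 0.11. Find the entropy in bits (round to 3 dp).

H = −Σ pᵢ log₂ pᵢ.
−0.12·log₂(0.12) = 0.3671
−0.40·log₂(0.40) = 0.5288
−0.37·log₂(0.37) = 0.5307
−0.11·log₂(0.11) = 0.3503
Sum ≈ 1.7769 → 1.777 bits.

1.777 bits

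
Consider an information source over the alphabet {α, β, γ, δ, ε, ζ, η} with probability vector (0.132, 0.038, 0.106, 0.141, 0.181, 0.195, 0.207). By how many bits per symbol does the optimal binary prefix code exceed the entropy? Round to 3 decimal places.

Entropy H = −Σ p log₂ p ≈ 2.6832 bits.
Huffman merges: 19/500+53/500→18/125; 33/250+141/1000→273/1000; 18/125+181/1000→13/40; 39/200+207/1000→201/500; 273/1000+13/40→299/500; 201/500+299/500→1. L = 1371/500 ≈ 2.7420.
L − H = 2.7420 − 2.6832 = 0.059 bits.

0.059 bits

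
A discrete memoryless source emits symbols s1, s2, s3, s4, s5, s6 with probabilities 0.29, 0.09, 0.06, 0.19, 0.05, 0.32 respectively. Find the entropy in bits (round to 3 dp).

H = −Σ pᵢ log₂ pᵢ.
−0.29·log₂(0.29) = 0.5179
−0.09·log₂(0.09) = 0.3127
−0.06·log₂(0.06) = 0.2435
−0.19·log₂(0.19) = 0.4552
−0.05·log₂(0.05) = 0.2161
−0.32·log₂(0.32) = 0.5260
Sum ≈ 2.2714 → 2.271 bits.

2.271 bits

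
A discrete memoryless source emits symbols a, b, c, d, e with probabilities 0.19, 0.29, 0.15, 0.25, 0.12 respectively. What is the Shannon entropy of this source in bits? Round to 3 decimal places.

H = −Σ pᵢ log₂ pᵢ.
−0.19·log₂(0.19) = 0.4552
−0.29·log₂(0.29) = 0.5179
−0.15·log₂(0.15) = 0.4105
−0.25·log₂(0.25) = 0.5000
−0.12·log₂(0.12) = 0.3671
Sum ≈ 2.2507 → 2.251 bits.

2.251 bits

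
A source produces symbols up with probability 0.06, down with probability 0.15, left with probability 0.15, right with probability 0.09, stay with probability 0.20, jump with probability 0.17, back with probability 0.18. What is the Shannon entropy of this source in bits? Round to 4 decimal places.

2.7216 bits

H = −Σ pᵢ log₂ pᵢ.
−0.06·log₂(0.06) = 0.2435
−0.15·log₂(0.15) = 0.4105
−0.15·log₂(0.15) = 0.4105
−0.09·log₂(0.09) = 0.3127
−0.20·log₂(0.20) = 0.4644
−0.17·log₂(0.17) = 0.4346
−0.18·log₂(0.18) = 0.4453
Sum ≈ 2.7216 → 2.7216 bits.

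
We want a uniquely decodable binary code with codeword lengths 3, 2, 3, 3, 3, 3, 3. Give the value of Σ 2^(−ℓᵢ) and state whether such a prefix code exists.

With common denominator 2^3 = 8: Σ 2^(−ℓᵢ) = 1/8 + 2/8 + 1/8 + 1/8 + 1/8 + 1/8 + 1/8 = 8/8 = 1.
Kraft's inequality requires Σ ≤ 1; here Σ = 1 ≤ 1, so such a prefix code exists.

1; yes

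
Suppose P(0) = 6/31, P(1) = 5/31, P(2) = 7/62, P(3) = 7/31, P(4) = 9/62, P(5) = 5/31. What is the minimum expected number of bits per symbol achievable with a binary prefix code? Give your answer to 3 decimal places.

Repeatedly combine the two least-probable nodes; the expected code length is the sum of the merged weights.
merge 7/62 + 9/62 → 8/31
merge 5/31 + 5/31 → 10/31
merge 6/31 + 7/31 → 13/31
merge 8/31 + 10/31 → 18/31
merge 13/31 + 18/31 → 1
L = 8/31 + 10/31 + 13/31 + 18/31 + 1 = 80/31 ≈ 2.581 bits/symbol.

2.581 bits/symbol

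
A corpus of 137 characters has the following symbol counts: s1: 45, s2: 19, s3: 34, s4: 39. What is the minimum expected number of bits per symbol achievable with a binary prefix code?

2 bits/symbol

Probabilities are the counts divided by 137.
Repeatedly combine the two least-probable nodes; the expected code length is the sum of the merged weights.
merge 19/137 + 34/137 → 53/137
merge 39/137 + 45/137 → 84/137
merge 53/137 + 84/137 → 1
L = 53/137 + 84/137 + 1 = 2 bits/symbol.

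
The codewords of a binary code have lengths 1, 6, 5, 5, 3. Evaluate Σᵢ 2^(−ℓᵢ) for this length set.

0.703125

With common denominator 2^6 = 64: Σ 2^(−ℓᵢ) = 32/64 + 1/64 + 2/64 + 2/64 + 8/64 = 45/64 = 0.703125.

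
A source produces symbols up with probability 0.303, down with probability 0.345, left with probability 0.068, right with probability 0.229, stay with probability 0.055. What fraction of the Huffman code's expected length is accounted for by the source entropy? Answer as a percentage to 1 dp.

Entropy H = −Σ p log₂ p ≈ 2.0325 bits.
Huffman merges: 11/200+17/250→123/1000; 123/1000+229/1000→44/125; 303/1000+69/200→81/125; 44/125+81/125→1. L = 2123/1000 ≈ 2.1230.
Efficiency = H/L = 2.0325/2.1230 = 95.7%.

95.7%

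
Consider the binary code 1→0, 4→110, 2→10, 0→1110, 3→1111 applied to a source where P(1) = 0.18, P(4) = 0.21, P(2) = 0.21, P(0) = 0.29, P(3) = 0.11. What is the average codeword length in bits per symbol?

L̄ = Σ pᵢ·ℓᵢ = 0.18·1 + 0.21·3 + 0.21·2 + 0.29·4 + 0.11·4 = 2.83 bits/symbol.

2.83 bits/symbol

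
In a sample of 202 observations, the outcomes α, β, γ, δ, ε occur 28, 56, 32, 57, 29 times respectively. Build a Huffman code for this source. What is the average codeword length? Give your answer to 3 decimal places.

2.282 bits/symbol

Probabilities are the counts divided by 202.
Repeatedly combine the two least-probable nodes; the expected code length is the sum of the merged weights.
merge 14/101 + 29/202 → 57/202
merge 16/101 + 28/101 → 44/101
merge 57/202 + 57/202 → 57/101
merge 44/101 + 57/101 → 1
L = 57/202 + 44/101 + 57/101 + 1 = 461/202 ≈ 2.282 bits/symbol.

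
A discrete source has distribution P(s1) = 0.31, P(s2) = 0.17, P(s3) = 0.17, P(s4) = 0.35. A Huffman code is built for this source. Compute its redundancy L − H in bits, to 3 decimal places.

0.067 bits

Entropy H = −Σ p log₂ p ≈ 1.9231 bits.
Huffman merges: 17/100+17/100→17/50; 31/100+17/50→13/20; 7/20+13/20→1. L = 199/100 ≈ 1.9900.
L − H = 1.9900 − 1.9231 = 0.067 bits.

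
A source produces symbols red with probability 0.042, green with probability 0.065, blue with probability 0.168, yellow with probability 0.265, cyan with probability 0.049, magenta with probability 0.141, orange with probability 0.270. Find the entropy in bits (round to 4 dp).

2.5102 bits

H = −Σ pᵢ log₂ pᵢ.
−0.042·log₂(0.042) = 0.1921
−0.065·log₂(0.065) = 0.2563
−0.168·log₂(0.168) = 0.4323
−0.265·log₂(0.265) = 0.5077
−0.049·log₂(0.049) = 0.2132
−0.141·log₂(0.141) = 0.3985
−0.270·log₂(0.270) = 0.5100
Sum ≈ 2.5102 → 2.5102 bits.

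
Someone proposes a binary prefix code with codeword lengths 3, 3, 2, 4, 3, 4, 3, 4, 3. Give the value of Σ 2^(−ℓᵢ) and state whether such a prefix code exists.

1.0625; no

With common denominator 2^4 = 16: Σ 2^(−ℓᵢ) = 2/16 + 2/16 + 4/16 + 1/16 + 2/16 + 1/16 + 2/16 + 1/16 + 2/16 = 17/16 = 1.0625.
Kraft's inequality requires Σ ≤ 1; here Σ = 1.0625 > 1, so no such prefix code exists.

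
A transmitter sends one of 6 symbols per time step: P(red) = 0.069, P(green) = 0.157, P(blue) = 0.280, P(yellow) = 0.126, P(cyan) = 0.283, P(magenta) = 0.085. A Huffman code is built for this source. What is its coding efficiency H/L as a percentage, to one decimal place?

98.4%

Entropy H = −Σ p log₂ p ≈ 2.3940 bits.
Huffman merges: 69/1000+17/200→77/500; 63/500+77/500→7/25; 157/1000+7/25→437/1000; 7/25+283/1000→563/1000; 437/1000+563/1000→1. L = 1217/500 ≈ 2.4340.
Efficiency = H/L = 2.3940/2.4340 = 98.4%.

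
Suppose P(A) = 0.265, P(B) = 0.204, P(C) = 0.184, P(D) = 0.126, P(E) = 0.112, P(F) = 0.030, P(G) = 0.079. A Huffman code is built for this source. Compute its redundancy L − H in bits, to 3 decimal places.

0.044 bits

Entropy H = −Σ p log₂ p ≈ 2.5963 bits.
Huffman merges: 3/100+79/1000→109/1000; 109/1000+14/125→221/1000; 63/500+23/125→31/100; 51/250+221/1000→17/40; 53/200+31/100→23/40; 17/40+23/40→1. L = 66/25 ≈ 2.6400.
L − H = 2.6400 − 2.5963 = 0.044 bits.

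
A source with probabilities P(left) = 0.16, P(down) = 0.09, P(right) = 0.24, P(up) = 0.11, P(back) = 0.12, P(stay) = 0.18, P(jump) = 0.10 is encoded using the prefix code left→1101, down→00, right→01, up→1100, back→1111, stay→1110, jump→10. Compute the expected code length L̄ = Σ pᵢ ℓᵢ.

3.14 bits/symbol

L̄ = Σ pᵢ·ℓᵢ = 0.16·4 + 0.09·2 + 0.24·2 + 0.11·4 + 0.12·4 + 0.18·4 + 0.10·2 = 3.14 bits/symbol.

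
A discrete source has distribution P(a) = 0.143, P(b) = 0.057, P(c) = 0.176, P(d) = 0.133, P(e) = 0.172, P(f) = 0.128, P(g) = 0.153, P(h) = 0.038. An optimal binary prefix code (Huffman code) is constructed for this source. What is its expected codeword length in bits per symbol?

2.919 bits/symbol

Repeatedly combine the two least-probable nodes; the expected code length is the sum of the merged weights.
merge 19/500 + 57/1000 → 19/200
merge 19/200 + 16/125 → 223/1000
merge 133/1000 + 143/1000 → 69/250
merge 153/1000 + 43/250 → 13/40
merge 22/125 + 223/1000 → 399/1000
merge 69/250 + 13/40 → 601/1000
merge 399/1000 + 601/1000 → 1
L = 19/200 + 223/1000 + 69/250 + 13/40 + 399/1000 + 601/1000 + 1 = 2919/1000 = 2.919 bits/symbol.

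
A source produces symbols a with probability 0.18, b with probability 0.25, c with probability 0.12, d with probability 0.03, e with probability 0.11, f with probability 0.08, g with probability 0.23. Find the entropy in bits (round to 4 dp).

2.5936 bits

H = −Σ pᵢ log₂ pᵢ.
−0.18·log₂(0.18) = 0.4453
−0.25·log₂(0.25) = 0.5000
−0.12·log₂(0.12) = 0.3671
−0.03·log₂(0.03) = 0.1518
−0.11·log₂(0.11) = 0.3503
−0.08·log₂(0.08) = 0.2915
−0.23·log₂(0.23) = 0.4877
Sum ≈ 2.5936 → 2.5936 bits.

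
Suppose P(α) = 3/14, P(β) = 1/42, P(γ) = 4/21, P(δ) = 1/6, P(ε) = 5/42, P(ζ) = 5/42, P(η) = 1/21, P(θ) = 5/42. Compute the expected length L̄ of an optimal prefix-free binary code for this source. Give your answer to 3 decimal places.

2.857 bits/symbol

Repeatedly combine the two least-probable nodes; the expected code length is the sum of the merged weights.
merge 1/42 + 1/21 → 1/14
merge 1/14 + 5/42 → 4/21
merge 5/42 + 5/42 → 5/21
merge 1/6 + 4/21 → 5/14
merge 4/21 + 3/14 → 17/42
merge 5/21 + 5/14 → 25/42
merge 17/42 + 25/42 → 1
L = 1/14 + 4/21 + 5/21 + 5/14 + 17/42 + 25/42 + 1 = 20/7 ≈ 2.857 bits/symbol.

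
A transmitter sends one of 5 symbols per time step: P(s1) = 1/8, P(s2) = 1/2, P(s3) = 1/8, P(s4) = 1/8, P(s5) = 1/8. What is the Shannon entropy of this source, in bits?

Each probability is a power of 1/2, so log₂(1/p) is an integer.
H = Σ p·log₂(1/p) = 1/8·3 + 1/2·1 + 1/8·3 + 1/8·3 + 1/8·3 = 2 bits.

2 bits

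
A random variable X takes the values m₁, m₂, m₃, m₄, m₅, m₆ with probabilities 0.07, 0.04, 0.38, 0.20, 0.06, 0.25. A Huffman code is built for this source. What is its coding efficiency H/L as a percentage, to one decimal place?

Entropy H = −Σ p log₂ p ≈ 2.1927 bits.
Huffman merges: 1/25+3/50→1/10; 7/100+1/10→17/100; 17/100+1/5→37/100; 1/4+37/100→31/50; 19/50+31/50→1. L = 113/50 ≈ 2.2600.
Efficiency = H/L = 2.1927/2.2600 = 97.0%.

97.0%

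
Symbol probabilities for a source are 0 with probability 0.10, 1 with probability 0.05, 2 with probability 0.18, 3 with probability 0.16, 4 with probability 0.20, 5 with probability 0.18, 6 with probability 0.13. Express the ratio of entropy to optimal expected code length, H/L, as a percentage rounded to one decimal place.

97.8%

Entropy H = −Σ p log₂ p ≈ 2.7090 bits.
Huffman merges: 1/20+1/10→3/20; 13/100+3/20→7/25; 4/25+9/50→17/50; 9/50+1/5→19/50; 7/25+17/50→31/50; 19/50+31/50→1. L = 277/100 ≈ 2.7700.
Efficiency = H/L = 2.7090/2.7700 = 97.8%.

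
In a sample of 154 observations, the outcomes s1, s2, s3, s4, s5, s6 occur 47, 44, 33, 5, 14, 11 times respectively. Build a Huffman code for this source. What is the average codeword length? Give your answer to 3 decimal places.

Probabilities are the counts divided by 154.
Repeatedly combine the two least-probable nodes; the expected code length is the sum of the merged weights.
merge 5/154 + 1/14 → 8/77
merge 1/11 + 8/77 → 15/77
merge 15/77 + 3/14 → 9/22
merge 2/7 + 47/154 → 13/22
merge 9/22 + 13/22 → 1
L = 8/77 + 15/77 + 9/22 + 13/22 + 1 = 177/77 ≈ 2.299 bits/symbol.

2.299 bits/symbol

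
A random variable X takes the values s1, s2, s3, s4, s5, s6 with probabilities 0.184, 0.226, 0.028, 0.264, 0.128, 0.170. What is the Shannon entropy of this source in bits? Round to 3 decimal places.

2.400 bits

H = −Σ pᵢ log₂ pᵢ.
−0.184·log₂(0.184) = 0.4494
−0.226·log₂(0.226) = 0.4849
−0.028·log₂(0.028) = 0.1444
−0.264·log₂(0.264) = 0.5072
−0.128·log₂(0.128) = 0.3796
−0.170·log₂(0.170) = 0.4346
Sum ≈ 2.4002 → 2.400 bits.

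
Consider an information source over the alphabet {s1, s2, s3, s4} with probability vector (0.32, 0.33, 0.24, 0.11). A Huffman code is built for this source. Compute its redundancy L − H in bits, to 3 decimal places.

Entropy H = −Σ p log₂ p ≈ 1.8983 bits.
Huffman merges: 11/100+6/25→7/20; 8/25+33/100→13/20; 7/20+13/20→1. L = 2 ≈ 2.0000.
L − H = 2.0000 − 1.8983 = 0.102 bits.

0.102 bits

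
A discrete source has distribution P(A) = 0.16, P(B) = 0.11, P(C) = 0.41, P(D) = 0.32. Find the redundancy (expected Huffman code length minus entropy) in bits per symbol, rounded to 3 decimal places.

0.033 bits

Entropy H = −Σ p log₂ p ≈ 1.8267 bits.
Huffman merges: 11/100+4/25→27/100; 27/100+8/25→59/100; 41/100+59/100→1. L = 93/50 ≈ 1.8600.
L − H = 1.8600 − 1.8267 = 0.033 bits.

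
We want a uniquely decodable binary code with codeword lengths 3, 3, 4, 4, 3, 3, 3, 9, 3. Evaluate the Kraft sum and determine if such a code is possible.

0.876953125; yes

With common denominator 2^9 = 512: Σ 2^(−ℓᵢ) = 64/512 + 64/512 + 32/512 + 32/512 + 64/512 + 64/512 + 64/512 + 1/512 + 64/512 = 449/512 = 0.876953125.
Kraft's inequality requires Σ ≤ 1; here Σ = 0.876953125 ≤ 1, so such a prefix code exists.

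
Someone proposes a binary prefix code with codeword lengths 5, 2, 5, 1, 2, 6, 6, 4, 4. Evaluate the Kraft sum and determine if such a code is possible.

1.21875; no

With common denominator 2^6 = 64: Σ 2^(−ℓᵢ) = 2/64 + 16/64 + 2/64 + 32/64 + 16/64 + 1/64 + 1/64 + 4/64 + 4/64 = 78/64 = 1.21875.
Kraft's inequality requires Σ ≤ 1; here Σ = 1.21875 > 1, so no such prefix code exists.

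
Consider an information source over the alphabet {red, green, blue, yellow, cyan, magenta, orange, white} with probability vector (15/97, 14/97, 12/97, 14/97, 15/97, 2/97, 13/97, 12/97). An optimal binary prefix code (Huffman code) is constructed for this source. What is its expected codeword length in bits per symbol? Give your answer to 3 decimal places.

Repeatedly combine the two least-probable nodes; the expected code length is the sum of the merged weights.
merge 2/97 + 12/97 → 14/97
merge 12/97 + 13/97 → 25/97
merge 14/97 + 14/97 → 28/97
merge 14/97 + 15/97 → 29/97
merge 15/97 + 25/97 → 40/97
merge 28/97 + 29/97 → 57/97
merge 40/97 + 57/97 → 1
L = 14/97 + 25/97 + 28/97 + 29/97 + 40/97 + 57/97 + 1 = 290/97 ≈ 2.990 bits/symbol.

2.990 bits/symbol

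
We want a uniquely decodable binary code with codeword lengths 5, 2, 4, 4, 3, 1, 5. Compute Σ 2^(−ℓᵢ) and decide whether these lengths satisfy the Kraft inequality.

With common denominator 2^5 = 32: Σ 2^(−ℓᵢ) = 1/32 + 8/32 + 2/32 + 2/32 + 4/32 + 16/32 + 1/32 = 34/32 = 1.0625.
Kraft's inequality requires Σ ≤ 1; here Σ = 1.0625 > 1, so no such prefix code exists.

1.0625; no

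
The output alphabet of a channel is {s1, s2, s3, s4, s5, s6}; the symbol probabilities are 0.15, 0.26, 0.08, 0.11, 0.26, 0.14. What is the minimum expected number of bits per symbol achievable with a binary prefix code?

2.48 bits/symbol

Repeatedly combine the two least-probable nodes; the expected code length is the sum of the merged weights.
merge 2/25 + 11/100 → 19/100
merge 7/50 + 3/20 → 29/100
merge 19/100 + 13/50 → 9/20
merge 13/50 + 29/100 → 11/20
merge 9/20 + 11/20 → 1
L = 19/100 + 29/100 + 9/20 + 11/20 + 1 = 62/25 = 2.48 bits/symbol.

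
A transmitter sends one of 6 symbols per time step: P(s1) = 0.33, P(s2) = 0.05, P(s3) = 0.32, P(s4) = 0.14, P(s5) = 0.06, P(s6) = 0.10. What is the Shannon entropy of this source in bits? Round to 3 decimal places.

H = −Σ pᵢ log₂ pᵢ.
−0.33·log₂(0.33) = 0.5278
−0.05·log₂(0.05) = 0.2161
−0.32·log₂(0.32) = 0.5260
−0.14·log₂(0.14) = 0.3971
−0.06·log₂(0.06) = 0.2435
−0.10·log₂(0.10) = 0.3322
Sum ≈ 2.2428 → 2.243 bits.

2.243 bits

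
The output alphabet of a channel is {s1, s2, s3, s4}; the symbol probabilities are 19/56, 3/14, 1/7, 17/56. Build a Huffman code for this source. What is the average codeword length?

Repeatedly combine the two least-probable nodes; the expected code length is the sum of the merged weights.
merge 1/7 + 3/14 → 5/14
merge 17/56 + 19/56 → 9/14
merge 5/14 + 9/14 → 1
L = 5/14 + 9/14 + 1 = 2 bits/symbol.

2 bits/symbol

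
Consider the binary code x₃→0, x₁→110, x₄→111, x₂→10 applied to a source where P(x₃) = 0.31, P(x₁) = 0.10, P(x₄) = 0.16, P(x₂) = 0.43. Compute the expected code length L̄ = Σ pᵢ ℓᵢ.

1.95 bits/symbol

L̄ = Σ pᵢ·ℓᵢ = 0.31·1 + 0.10·3 + 0.16·3 + 0.43·2 = 1.95 bits/symbol.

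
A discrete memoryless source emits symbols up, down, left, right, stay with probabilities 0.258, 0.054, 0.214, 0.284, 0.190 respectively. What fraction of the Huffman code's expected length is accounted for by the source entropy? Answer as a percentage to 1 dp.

Entropy H = −Σ p log₂ p ≈ 2.1786 bits.
Huffman merges: 27/500+19/100→61/250; 107/500+61/250→229/500; 129/500+71/250→271/500; 229/500+271/500→1. L = 561/250 ≈ 2.2440.
Efficiency = H/L = 2.1786/2.2440 = 97.1%.

97.1%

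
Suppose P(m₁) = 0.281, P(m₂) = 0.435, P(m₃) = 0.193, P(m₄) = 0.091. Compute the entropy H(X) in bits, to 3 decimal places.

1.810 bits

H = −Σ pᵢ log₂ pᵢ.
−0.281·log₂(0.281) = 0.5146
−0.435·log₂(0.435) = 0.5224
−0.193·log₂(0.193) = 0.4581
−0.091·log₂(0.091) = 0.3147
Sum ≈ 1.8097 → 1.810 bits.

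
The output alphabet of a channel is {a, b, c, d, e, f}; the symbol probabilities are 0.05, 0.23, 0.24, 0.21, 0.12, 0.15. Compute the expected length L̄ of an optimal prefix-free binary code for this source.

Repeatedly combine the two least-probable nodes; the expected code length is the sum of the merged weights.
merge 1/20 + 3/25 → 17/100
merge 3/20 + 17/100 → 8/25
merge 21/100 + 23/100 → 11/25
merge 6/25 + 8/25 → 14/25
merge 11/25 + 14/25 → 1
L = 17/100 + 8/25 + 11/25 + 14/25 + 1 = 249/100 = 2.49 bits/symbol.

2.49 bits/symbol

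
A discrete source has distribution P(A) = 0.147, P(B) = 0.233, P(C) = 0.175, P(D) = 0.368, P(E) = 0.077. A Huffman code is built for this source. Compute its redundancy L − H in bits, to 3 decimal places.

Entropy H = −Σ p log₂ p ≈ 2.1519 bits.
Huffman merges: 77/1000+147/1000→28/125; 7/40+28/125→399/1000; 233/1000+46/125→601/1000; 399/1000+601/1000→1. L = 278/125 ≈ 2.2240.
L − H = 2.2240 − 2.1519 = 0.072 bits.

0.072 bits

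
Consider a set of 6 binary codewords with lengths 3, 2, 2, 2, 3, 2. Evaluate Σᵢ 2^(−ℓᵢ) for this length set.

With common denominator 2^3 = 8: Σ 2^(−ℓᵢ) = 1/8 + 2/8 + 2/8 + 2/8 + 1/8 + 2/8 = 10/8 = 1.25.

1.25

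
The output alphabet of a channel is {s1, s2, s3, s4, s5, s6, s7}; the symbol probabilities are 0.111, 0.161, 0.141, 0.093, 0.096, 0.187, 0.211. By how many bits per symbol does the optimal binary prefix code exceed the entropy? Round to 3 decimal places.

0.045 bits

Entropy H = −Σ p log₂ p ≈ 2.7439 bits.
Huffman merges: 93/1000+12/125→189/1000; 111/1000+141/1000→63/250; 161/1000+187/1000→87/250; 189/1000+211/1000→2/5; 63/250+87/250→3/5; 2/5+3/5→1. L = 2789/1000 ≈ 2.7890.
L − H = 2.7890 − 2.7439 = 0.045 bits.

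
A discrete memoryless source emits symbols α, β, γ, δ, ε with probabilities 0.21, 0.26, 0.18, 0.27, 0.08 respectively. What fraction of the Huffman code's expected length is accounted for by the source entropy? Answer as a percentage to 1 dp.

Entropy H = −Σ p log₂ p ≈ 2.2249 bits.
Huffman merges: 2/25+9/50→13/50; 21/100+13/50→47/100; 13/50+27/100→53/100; 47/100+53/100→1. L = 113/50 ≈ 2.2600.
Efficiency = H/L = 2.2249/2.2600 = 98.4%.

98.4%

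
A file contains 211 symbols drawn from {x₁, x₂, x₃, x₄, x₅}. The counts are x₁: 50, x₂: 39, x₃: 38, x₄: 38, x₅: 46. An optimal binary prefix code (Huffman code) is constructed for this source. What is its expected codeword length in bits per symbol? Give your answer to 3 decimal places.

2.360 bits/symbol

Probabilities are the counts divided by 211.
Repeatedly combine the two least-probable nodes; the expected code length is the sum of the merged weights.
merge 38/211 + 38/211 → 76/211
merge 39/211 + 46/211 → 85/211
merge 50/211 + 76/211 → 126/211
merge 85/211 + 126/211 → 1
L = 76/211 + 85/211 + 126/211 + 1 = 498/211 ≈ 2.360 bits/symbol.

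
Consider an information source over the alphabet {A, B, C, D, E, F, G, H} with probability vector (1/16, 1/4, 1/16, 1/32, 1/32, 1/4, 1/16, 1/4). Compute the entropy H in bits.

Each probability is a power of 1/2, so log₂(1/p) is an integer.
H = Σ p·log₂(1/p) = 1/16·4 + 1/4·2 + 1/16·4 + 1/32·5 + 1/32·5 + 1/4·2 + 1/16·4 + 1/4·2 = 2.5625 bits.

2.5625 bits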